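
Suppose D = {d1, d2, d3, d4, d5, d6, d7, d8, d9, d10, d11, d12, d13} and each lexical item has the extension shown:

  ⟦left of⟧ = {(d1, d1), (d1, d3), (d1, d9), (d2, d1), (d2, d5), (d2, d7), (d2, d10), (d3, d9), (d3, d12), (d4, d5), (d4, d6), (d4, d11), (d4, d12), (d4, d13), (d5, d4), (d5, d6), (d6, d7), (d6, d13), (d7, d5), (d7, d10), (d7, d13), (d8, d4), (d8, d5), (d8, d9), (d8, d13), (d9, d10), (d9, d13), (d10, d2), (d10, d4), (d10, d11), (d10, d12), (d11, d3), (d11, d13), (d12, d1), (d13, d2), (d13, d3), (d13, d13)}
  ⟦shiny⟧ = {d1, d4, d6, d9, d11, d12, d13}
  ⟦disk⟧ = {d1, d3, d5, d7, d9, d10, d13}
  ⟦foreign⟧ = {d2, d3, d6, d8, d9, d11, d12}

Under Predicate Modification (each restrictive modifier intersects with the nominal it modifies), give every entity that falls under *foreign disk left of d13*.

{d9}

⟦left of d13⟧ = {x : ⟨x, d13⟩ ∈ ⟦left of⟧} = {d4, d6, d7, d8, d9, d11, d13}
⟦disk⟧ = {d1, d3, d5, d7, d9, d10, d13}
… ∩ ⟦left of d13⟧ = {d1, d3, d5, d7, d9, d10, d13} ∩ {d4, d6, d7, d8, d9, d11, d13} = {d7, d9, d13}
… ∩ ⟦foreign⟧ = {d7, d9, d13} ∩ {d2, d3, d6, d8, d9, d11, d12} = {d9}
So ⟦foreign disk left of d13⟧ = {d9}.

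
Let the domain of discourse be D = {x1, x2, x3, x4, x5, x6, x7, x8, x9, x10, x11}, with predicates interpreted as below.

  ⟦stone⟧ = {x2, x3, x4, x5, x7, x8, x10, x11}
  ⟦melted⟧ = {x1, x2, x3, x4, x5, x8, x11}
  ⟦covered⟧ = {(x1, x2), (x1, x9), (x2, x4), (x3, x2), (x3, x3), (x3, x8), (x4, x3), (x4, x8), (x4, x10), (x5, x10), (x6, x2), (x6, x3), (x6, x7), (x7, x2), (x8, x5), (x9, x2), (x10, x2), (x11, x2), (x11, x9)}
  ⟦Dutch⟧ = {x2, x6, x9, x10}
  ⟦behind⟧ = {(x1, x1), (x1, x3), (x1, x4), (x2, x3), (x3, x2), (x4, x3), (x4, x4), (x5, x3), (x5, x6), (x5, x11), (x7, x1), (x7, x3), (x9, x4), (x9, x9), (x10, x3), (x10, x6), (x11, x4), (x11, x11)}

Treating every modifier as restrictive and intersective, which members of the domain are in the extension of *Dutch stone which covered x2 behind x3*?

{x10}

⟦which covered x2⟧ = {x : ⟨x, x2⟩ ∈ ⟦covered⟧} = {x1, x3, x6, x7, x9, x10, x11}
⟦behind x3⟧ = {x : ⟨x, x3⟩ ∈ ⟦behind⟧} = {x1, x2, x4, x5, x7, x10}
⟦stone⟧ = {x2, x3, x4, x5, x7, x8, x10, x11}
… ∩ ⟦which covered x2⟧ = {x2, x3, x4, x5, x7, x8, x10, x11} ∩ {x1, x3, x6, x7, x9, x10, x11} = {x3, x7, x10, x11}
… ∩ ⟦behind x3⟧ = {x3, x7, x10, x11} ∩ {x1, x2, x4, x5, x7, x10} = {x7, x10}
… ∩ ⟦Dutch⟧ = {x7, x10} ∩ {x2, x6, x9, x10} = {x10}
So ⟦Dutch stone which covered x2 behind x3⟧ = {x10}.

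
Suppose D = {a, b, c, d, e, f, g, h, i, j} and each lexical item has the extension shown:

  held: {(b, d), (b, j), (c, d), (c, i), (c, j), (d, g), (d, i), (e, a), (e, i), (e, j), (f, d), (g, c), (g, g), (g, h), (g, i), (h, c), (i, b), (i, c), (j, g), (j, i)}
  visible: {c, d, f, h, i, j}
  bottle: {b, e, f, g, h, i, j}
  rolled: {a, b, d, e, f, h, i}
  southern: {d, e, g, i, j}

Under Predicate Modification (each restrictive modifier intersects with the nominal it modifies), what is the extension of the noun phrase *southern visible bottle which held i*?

⟦which held i⟧ = {x : ⟨x, i⟩ ∈ ⟦held⟧} = {c, d, e, g, j}
⟦bottle⟧ = {b, e, f, g, h, i, j}
… ∩ ⟦which held i⟧ = {b, e, f, g, h, i, j} ∩ {c, d, e, g, j} = {e, g, j}
… ∩ ⟦southern⟧ = {e, g, j} ∩ {d, e, g, i, j} = {e, g, j}
… ∩ ⟦visible⟧ = {e, g, j} ∩ {c, d, f, h, i, j} = {j}
So ⟦southern visible bottle which held i⟧ = {j}.

{j}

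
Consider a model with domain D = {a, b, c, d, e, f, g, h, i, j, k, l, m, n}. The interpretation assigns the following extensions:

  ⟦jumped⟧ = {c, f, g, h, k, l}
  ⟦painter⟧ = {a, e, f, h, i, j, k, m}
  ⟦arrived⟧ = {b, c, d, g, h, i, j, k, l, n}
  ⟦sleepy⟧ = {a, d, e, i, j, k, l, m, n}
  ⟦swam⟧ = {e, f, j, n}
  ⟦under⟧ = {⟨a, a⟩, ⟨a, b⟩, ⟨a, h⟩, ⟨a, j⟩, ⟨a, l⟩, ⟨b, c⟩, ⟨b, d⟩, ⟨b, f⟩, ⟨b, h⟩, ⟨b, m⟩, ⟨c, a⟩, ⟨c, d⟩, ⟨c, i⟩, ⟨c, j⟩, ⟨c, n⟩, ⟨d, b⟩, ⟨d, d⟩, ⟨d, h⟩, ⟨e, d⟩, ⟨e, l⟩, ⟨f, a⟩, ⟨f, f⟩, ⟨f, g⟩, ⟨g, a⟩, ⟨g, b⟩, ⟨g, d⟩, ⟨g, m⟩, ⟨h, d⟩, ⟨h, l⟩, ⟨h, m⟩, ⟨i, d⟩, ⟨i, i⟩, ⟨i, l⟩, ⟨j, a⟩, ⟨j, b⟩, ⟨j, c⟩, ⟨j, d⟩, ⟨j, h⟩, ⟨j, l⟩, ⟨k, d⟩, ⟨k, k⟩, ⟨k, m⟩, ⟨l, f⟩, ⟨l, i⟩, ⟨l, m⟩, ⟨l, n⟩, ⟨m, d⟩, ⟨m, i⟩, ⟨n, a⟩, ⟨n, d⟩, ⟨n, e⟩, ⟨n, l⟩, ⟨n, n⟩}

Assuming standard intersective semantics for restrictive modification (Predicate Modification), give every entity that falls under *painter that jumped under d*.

⟦that jumped⟧ = ⟦jumped⟧ = {c, f, g, h, k, l}
⟦under d⟧ = {x : ⟨x, d⟩ ∈ ⟦under⟧} = {b, c, d, e, g, h, i, j, k, m, n}
⟦painter⟧ = {a, e, f, h, i, j, k, m}
… ∩ ⟦that jumped⟧ = {a, e, f, h, i, j, k, m} ∩ {c, f, g, h, k, l} = {f, h, k}
… ∩ ⟦under d⟧ = {f, h, k} ∩ {b, c, d, e, g, h, i, j, k, m, n} = {h, k}
So ⟦painter that jumped under d⟧ = {h, k}.

{h, k}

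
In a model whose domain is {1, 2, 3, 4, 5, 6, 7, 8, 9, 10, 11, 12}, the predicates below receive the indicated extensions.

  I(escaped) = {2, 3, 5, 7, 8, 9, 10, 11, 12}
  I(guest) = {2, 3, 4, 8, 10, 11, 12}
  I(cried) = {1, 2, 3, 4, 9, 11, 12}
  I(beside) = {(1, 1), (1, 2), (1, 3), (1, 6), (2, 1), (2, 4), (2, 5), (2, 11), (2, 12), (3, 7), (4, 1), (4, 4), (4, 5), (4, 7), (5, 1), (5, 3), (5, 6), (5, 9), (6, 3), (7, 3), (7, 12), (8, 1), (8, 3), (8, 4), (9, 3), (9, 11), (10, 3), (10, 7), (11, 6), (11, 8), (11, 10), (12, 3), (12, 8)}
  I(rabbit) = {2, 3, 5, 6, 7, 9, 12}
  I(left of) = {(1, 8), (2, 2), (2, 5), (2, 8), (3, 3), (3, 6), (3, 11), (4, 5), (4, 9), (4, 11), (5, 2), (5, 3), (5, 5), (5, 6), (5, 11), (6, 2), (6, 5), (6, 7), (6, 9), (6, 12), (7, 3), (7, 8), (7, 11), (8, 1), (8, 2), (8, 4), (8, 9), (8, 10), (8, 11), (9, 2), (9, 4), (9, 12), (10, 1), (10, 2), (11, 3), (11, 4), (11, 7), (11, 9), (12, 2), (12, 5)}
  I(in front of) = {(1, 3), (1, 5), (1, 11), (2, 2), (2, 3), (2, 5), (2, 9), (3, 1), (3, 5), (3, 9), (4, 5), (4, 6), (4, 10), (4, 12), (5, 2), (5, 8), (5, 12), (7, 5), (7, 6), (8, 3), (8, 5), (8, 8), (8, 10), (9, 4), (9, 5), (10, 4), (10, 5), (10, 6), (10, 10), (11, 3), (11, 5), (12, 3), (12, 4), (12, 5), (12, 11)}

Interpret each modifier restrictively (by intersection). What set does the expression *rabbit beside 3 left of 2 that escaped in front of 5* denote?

⟦beside 3⟧ = {x : ⟨x, 3⟩ ∈ ⟦beside⟧} = {1, 5, 6, 7, 8, 9, 10, 12}
⟦left of 2⟧ = {x : ⟨x, 2⟩ ∈ ⟦left of⟧} = {2, 5, 6, 8, 9, 10, 12}
⟦that escaped⟧ = ⟦escaped⟧ = {2, 3, 5, 7, 8, 9, 10, 11, 12}
⟦in front of 5⟧ = {x : ⟨x, 5⟩ ∈ ⟦in front of⟧} = {1, 2, 3, 4, 7, 8, 9, 10, 11, 12}
⟦rabbit⟧ = {2, 3, 5, 6, 7, 9, 12}
… ∩ ⟦beside 3⟧ = {2, 3, 5, 6, 7, 9, 12} ∩ {1, 5, 6, 7, 8, 9, 10, 12} = {5, 6, 7, 9, 12}
… ∩ ⟦left of 2⟧ = {5, 6, 7, 9, 12} ∩ {2, 5, 6, 8, 9, 10, 12} = {5, 6, 9, 12}
… ∩ ⟦that escaped⟧ = {5, 6, 9, 12} ∩ {2, 3, 5, 7, 8, 9, 10, 11, 12} = {5, 9, 12}
… ∩ ⟦in front of 5⟧ = {5, 9, 12} ∩ {1, 2, 3, 4, 7, 8, 9, 10, 11, 12} = {9, 12}
So ⟦rabbit beside 3 left of 2 that escaped in front of 5⟧ = {9, 12}.

{9, 12}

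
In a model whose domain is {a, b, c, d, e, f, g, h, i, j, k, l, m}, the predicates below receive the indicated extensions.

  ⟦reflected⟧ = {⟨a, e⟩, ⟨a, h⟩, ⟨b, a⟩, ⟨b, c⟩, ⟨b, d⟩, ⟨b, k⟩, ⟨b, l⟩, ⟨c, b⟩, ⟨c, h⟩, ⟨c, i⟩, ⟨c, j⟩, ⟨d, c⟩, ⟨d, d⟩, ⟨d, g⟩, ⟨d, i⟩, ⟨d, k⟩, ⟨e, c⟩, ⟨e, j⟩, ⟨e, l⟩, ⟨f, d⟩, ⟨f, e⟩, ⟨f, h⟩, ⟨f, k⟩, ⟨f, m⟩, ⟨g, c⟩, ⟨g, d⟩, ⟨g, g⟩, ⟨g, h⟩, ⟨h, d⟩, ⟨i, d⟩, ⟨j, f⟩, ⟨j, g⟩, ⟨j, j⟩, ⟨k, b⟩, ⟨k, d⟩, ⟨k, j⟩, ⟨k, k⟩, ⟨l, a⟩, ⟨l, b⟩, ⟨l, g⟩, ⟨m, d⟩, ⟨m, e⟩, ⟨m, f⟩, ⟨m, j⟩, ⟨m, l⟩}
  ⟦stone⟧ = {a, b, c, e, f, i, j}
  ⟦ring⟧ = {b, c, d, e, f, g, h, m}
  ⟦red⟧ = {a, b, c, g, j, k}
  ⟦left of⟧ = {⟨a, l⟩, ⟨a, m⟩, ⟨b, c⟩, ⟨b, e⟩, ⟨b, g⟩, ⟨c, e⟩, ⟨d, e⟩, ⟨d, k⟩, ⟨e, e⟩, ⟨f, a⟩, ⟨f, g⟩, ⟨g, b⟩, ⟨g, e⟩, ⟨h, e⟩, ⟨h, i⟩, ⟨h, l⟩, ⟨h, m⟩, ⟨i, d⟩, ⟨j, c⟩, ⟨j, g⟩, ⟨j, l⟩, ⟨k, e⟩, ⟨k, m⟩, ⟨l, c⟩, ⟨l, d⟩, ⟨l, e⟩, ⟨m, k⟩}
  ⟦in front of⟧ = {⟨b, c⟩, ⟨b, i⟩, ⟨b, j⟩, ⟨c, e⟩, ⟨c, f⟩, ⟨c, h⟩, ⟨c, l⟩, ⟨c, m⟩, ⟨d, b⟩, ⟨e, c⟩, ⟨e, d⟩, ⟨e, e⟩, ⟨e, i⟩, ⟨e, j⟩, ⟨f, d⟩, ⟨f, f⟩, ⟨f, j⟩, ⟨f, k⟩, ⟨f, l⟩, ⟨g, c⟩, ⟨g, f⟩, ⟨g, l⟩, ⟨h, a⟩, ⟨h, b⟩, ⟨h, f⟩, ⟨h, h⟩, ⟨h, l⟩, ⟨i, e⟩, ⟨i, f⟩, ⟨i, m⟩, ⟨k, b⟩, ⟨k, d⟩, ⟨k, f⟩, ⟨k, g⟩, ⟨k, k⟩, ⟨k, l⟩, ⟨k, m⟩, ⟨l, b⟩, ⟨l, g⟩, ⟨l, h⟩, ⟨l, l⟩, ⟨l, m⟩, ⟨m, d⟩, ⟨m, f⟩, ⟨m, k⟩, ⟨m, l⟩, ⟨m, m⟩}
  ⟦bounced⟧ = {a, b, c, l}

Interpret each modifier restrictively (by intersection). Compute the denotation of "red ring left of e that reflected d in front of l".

{g}

⟦left of e⟧ = {x : ⟨x, e⟩ ∈ ⟦left of⟧} = {b, c, d, e, g, h, k, l}
⟦that reflected d⟧ = {x : ⟨x, d⟩ ∈ ⟦reflected⟧} = {b, d, f, g, h, i, k, m}
⟦in front of l⟧ = {x : ⟨x, l⟩ ∈ ⟦in front of⟧} = {c, f, g, h, k, l, m}
⟦ring⟧ = {b, c, d, e, f, g, h, m}
… ∩ ⟦left of e⟧ = {b, c, d, e, f, g, h, m} ∩ {b, c, d, e, g, h, k, l} = {b, c, d, e, g, h}
… ∩ ⟦that reflected d⟧ = {b, c, d, e, g, h} ∩ {b, d, f, g, h, i, k, m} = {b, d, g, h}
… ∩ ⟦in front of l⟧ = {b, d, g, h} ∩ {c, f, g, h, k, l, m} = {g, h}
… ∩ ⟦red⟧ = {g, h} ∩ {a, b, c, g, j, k} = {g}
So ⟦red ring left of e that reflected d in front of l⟧ = {g}.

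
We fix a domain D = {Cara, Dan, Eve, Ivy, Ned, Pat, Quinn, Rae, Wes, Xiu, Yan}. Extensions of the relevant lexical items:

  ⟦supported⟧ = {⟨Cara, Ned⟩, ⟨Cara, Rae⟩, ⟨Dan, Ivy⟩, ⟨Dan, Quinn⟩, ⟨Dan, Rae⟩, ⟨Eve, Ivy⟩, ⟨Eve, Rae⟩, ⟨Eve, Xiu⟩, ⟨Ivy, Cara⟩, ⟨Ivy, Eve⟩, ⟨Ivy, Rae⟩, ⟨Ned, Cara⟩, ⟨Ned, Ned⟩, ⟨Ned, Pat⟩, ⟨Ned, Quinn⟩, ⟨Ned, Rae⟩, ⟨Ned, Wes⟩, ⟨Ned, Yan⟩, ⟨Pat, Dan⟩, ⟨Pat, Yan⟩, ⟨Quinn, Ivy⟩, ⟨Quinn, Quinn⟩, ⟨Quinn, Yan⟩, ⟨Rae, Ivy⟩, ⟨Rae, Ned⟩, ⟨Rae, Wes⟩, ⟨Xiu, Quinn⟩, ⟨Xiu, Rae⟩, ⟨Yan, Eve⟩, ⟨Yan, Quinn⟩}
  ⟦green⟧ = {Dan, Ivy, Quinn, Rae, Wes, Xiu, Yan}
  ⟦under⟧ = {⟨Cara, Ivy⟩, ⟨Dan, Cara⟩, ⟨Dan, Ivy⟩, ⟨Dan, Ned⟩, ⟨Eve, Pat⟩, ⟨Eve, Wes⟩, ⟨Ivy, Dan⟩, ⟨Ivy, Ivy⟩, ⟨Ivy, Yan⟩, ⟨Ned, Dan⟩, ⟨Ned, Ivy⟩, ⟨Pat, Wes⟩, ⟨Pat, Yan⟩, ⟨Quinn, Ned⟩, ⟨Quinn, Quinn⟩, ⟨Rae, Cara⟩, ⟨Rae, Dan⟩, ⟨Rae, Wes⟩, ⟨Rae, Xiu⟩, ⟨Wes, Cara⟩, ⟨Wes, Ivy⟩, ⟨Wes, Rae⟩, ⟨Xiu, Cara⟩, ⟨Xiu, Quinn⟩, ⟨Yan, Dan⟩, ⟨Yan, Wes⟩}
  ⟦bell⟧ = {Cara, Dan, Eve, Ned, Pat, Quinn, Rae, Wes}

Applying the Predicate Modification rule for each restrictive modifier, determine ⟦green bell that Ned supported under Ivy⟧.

{Wes}

⟦that Ned supported⟧ = {x : ⟨Ned, x⟩ ∈ ⟦supported⟧} = {Cara, Ned, Pat, Quinn, Rae, Wes, Yan}
⟦under Ivy⟧ = {x : ⟨x, Ivy⟩ ∈ ⟦under⟧} = {Cara, Dan, Ivy, Ned, Wes}
⟦bell⟧ = {Cara, Dan, Eve, Ned, Pat, Quinn, Rae, Wes}
… ∩ ⟦that Ned supported⟧ = {Cara, Dan, Eve, Ned, Pat, Quinn, Rae, Wes} ∩ {Cara, Ned, Pat, Quinn, Rae, Wes, Yan} = {Cara, Ned, Pat, Quinn, Rae, Wes}
… ∩ ⟦under Ivy⟧ = {Cara, Ned, Pat, Quinn, Rae, Wes} ∩ {Cara, Dan, Ivy, Ned, Wes} = {Cara, Ned, Wes}
… ∩ ⟦green⟧ = {Cara, Ned, Wes} ∩ {Dan, Ivy, Quinn, Rae, Wes, Xiu, Yan} = {Wes}
So ⟦green bell that Ned supported under Ivy⟧ = {Wes}.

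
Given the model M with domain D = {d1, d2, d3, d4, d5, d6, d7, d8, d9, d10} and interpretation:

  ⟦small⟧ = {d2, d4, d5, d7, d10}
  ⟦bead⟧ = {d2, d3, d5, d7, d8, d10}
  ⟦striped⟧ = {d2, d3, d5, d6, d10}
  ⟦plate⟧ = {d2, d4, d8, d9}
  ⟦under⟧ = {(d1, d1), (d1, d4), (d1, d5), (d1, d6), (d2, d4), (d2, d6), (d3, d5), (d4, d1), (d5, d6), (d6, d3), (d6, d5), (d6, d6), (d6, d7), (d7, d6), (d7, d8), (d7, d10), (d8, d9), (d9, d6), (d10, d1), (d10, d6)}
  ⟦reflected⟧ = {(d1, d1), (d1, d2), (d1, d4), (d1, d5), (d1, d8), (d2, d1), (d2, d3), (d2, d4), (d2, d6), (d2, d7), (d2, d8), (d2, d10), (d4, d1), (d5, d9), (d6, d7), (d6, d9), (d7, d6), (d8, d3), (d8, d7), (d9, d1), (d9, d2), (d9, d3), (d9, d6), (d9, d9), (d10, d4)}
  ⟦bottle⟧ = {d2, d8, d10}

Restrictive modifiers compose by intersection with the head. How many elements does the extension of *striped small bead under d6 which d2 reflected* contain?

⟦under d6⟧ = {x : ⟨x, d6⟩ ∈ ⟦under⟧} = {d1, d2, d5, d6, d7, d9, d10}
⟦which d2 reflected⟧ = {x : ⟨d2, x⟩ ∈ ⟦reflected⟧} = {d1, d3, d4, d6, d7, d8, d10}
⟦bead⟧ = {d2, d3, d5, d7, d8, d10}
… ∩ ⟦under d6⟧ = {d2, d3, d5, d7, d8, d10} ∩ {d1, d2, d5, d6, d7, d9, d10} = {d2, d5, d7, d10}
… ∩ ⟦which d2 reflected⟧ = {d2, d5, d7, d10} ∩ {d1, d3, d4, d6, d7, d8, d10} = {d7, d10}
… ∩ ⟦striped⟧ = {d7, d10} ∩ {d2, d3, d5, d6, d10} = {d10}
… ∩ ⟦small⟧ = {d10} ∩ {d2, d4, d5, d7, d10} = {d10}
⟦striped small bead under d6 which d2 reflected⟧ = {d10}, so the cardinality is 1.

1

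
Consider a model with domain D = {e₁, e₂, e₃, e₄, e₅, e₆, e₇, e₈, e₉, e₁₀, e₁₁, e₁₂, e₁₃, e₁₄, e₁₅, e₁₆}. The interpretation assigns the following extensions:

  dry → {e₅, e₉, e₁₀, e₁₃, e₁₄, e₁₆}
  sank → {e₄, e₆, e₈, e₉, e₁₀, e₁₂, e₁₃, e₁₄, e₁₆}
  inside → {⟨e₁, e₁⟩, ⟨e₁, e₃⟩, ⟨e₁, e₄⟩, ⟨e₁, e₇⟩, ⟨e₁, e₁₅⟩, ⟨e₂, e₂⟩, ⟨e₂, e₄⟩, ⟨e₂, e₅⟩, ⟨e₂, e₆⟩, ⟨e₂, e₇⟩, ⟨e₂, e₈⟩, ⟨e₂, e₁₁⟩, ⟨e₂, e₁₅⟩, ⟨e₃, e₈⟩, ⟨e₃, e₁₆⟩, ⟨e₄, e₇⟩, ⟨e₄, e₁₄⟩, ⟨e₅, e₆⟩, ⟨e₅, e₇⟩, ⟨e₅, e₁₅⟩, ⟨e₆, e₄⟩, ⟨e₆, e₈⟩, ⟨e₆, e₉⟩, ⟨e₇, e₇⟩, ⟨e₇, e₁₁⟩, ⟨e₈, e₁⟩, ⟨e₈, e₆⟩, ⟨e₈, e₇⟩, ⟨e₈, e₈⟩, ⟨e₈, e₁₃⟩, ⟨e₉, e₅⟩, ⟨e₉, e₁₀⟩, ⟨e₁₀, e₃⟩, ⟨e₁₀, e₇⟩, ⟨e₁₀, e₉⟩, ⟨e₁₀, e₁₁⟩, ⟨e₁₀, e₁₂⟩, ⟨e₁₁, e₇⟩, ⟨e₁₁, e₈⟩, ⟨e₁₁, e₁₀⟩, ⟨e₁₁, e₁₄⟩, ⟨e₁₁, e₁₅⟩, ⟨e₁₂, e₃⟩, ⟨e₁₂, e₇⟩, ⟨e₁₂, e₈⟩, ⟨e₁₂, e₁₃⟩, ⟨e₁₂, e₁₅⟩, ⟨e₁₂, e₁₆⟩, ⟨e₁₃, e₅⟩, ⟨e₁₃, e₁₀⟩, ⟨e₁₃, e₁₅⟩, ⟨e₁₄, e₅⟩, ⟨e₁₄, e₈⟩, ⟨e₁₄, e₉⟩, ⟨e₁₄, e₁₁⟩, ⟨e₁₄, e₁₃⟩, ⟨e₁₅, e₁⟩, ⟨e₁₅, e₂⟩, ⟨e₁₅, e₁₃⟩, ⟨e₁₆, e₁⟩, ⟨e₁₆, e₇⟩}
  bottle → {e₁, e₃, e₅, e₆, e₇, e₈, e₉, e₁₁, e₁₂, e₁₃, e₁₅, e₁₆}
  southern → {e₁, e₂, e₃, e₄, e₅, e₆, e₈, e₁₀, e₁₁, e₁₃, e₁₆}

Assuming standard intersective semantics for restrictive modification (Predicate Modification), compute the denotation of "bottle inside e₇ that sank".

⟦inside e₇⟧ = {x : ⟨x, e₇⟩ ∈ ⟦inside⟧} = {e₁, e₂, e₄, e₅, e₇, e₈, e₁₀, e₁₁, e₁₂, e₁₆}
⟦that sank⟧ = ⟦sank⟧ = {e₄, e₆, e₈, e₉, e₁₀, e₁₂, e₁₃, e₁₄, e₁₆}
⟦bottle⟧ = {e₁, e₃, e₅, e₆, e₇, e₈, e₉, e₁₁, e₁₂, e₁₃, e₁₅, e₁₆}
… ∩ ⟦inside e₇⟧ = {e₁, e₃, e₅, e₆, e₇, e₈, e₉, e₁₁, e₁₂, e₁₃, e₁₅, e₁₆} ∩ {e₁, e₂, e₄, e₅, e₇, e₈, e₁₀, e₁₁, e₁₂, e₁₆} = {e₁, e₅, e₇, e₈, e₁₁, e₁₂, e₁₆}
… ∩ ⟦that sank⟧ = {e₁, e₅, e₇, e₈, e₁₁, e₁₂, e₁₆} ∩ {e₄, e₆, e₈, e₉, e₁₀, e₁₂, e₁₃, e₁₄, e₁₆} = {e₈, e₁₂, e₁₆}
So ⟦bottle inside e₇ that sank⟧ = {e₈, e₁₂, e₁₆}.

{e₈, e₁₂, e₁₆}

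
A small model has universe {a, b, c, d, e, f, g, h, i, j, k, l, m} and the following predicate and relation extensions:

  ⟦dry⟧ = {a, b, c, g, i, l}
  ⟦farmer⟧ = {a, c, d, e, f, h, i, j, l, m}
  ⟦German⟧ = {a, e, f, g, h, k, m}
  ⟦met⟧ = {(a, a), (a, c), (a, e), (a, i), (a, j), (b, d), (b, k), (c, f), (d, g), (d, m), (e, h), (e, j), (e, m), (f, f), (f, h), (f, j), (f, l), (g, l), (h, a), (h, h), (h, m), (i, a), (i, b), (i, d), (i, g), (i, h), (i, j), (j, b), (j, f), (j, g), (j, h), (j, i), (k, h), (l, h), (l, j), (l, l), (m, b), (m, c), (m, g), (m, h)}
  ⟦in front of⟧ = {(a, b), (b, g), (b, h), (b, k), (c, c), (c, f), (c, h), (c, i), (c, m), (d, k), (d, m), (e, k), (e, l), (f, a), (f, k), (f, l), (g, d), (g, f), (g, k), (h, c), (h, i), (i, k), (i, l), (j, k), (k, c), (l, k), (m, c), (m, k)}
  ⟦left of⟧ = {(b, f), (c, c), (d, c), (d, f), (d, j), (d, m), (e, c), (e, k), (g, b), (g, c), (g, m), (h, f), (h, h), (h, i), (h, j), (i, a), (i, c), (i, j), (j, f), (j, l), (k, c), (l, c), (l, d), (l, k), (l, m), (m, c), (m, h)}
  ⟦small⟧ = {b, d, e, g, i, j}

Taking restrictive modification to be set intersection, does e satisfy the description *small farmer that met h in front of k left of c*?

⟦that met h⟧ = {x : ⟨x, h⟩ ∈ ⟦met⟧} = {e, f, h, i, j, k, l, m}
⟦in front of k⟧ = {x : ⟨x, k⟩ ∈ ⟦in front of⟧} = {b, d, e, f, g, i, j, l, m}
⟦left of c⟧ = {x : ⟨x, c⟩ ∈ ⟦left of⟧} = {c, d, e, g, i, k, l, m}
⟦farmer⟧ = {a, c, d, e, f, h, i, j, l, m}
… ∩ ⟦that met h⟧ = {a, c, d, e, f, h, i, j, l, m} ∩ {e, f, h, i, j, k, l, m} = {e, f, h, i, j, l, m}
… ∩ ⟦in front of k⟧ = {e, f, h, i, j, l, m} ∩ {b, d, e, f, g, i, j, l, m} = {e, f, i, j, l, m}
… ∩ ⟦left of c⟧ = {e, f, i, j, l, m} ∩ {c, d, e, g, i, k, l, m} = {e, i, l, m}
… ∩ ⟦small⟧ = {e, i, l, m} ∩ {b, d, e, g, i, j} = {e, i}
⟦small farmer that met h in front of k left of c⟧ = {e, i}; e ∈ this set.

yes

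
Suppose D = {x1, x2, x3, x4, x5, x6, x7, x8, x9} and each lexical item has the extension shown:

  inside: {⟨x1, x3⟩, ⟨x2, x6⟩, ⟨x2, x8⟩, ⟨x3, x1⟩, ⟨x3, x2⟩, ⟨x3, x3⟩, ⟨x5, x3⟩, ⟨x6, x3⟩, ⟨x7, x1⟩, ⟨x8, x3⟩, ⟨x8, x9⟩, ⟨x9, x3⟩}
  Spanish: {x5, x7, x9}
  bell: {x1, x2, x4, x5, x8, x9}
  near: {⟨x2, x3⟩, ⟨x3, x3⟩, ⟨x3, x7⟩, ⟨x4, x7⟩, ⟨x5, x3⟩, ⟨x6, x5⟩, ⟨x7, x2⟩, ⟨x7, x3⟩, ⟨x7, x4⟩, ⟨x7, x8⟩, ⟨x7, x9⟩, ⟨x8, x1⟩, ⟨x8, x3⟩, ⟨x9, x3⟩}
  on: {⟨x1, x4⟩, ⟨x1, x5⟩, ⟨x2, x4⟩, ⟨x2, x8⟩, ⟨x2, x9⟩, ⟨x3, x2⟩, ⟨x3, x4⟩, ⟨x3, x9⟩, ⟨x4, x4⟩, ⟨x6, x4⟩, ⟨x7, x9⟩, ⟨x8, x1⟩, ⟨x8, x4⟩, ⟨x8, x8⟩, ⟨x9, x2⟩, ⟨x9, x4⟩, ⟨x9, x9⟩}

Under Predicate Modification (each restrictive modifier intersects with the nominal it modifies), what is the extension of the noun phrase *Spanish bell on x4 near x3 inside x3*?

{x9}

⟦on x4⟧ = {x : ⟨x, x4⟩ ∈ ⟦on⟧} = {x1, x2, x3, x4, x6, x8, x9}
⟦near x3⟧ = {x : ⟨x, x3⟩ ∈ ⟦near⟧} = {x2, x3, x5, x7, x8, x9}
⟦inside x3⟧ = {x : ⟨x, x3⟩ ∈ ⟦inside⟧} = {x1, x3, x5, x6, x8, x9}
⟦bell⟧ = {x1, x2, x4, x5, x8, x9}
… ∩ ⟦on x4⟧ = {x1, x2, x4, x5, x8, x9} ∩ {x1, x2, x3, x4, x6, x8, x9} = {x1, x2, x4, x8, x9}
… ∩ ⟦near x3⟧ = {x1, x2, x4, x8, x9} ∩ {x2, x3, x5, x7, x8, x9} = {x2, x8, x9}
… ∩ ⟦inside x3⟧ = {x2, x8, x9} ∩ {x1, x3, x5, x6, x8, x9} = {x8, x9}
… ∩ ⟦Spanish⟧ = {x8, x9} ∩ {x5, x7, x9} = {x9}
So ⟦Spanish bell on x4 near x3 inside x3⟧ = {x9}.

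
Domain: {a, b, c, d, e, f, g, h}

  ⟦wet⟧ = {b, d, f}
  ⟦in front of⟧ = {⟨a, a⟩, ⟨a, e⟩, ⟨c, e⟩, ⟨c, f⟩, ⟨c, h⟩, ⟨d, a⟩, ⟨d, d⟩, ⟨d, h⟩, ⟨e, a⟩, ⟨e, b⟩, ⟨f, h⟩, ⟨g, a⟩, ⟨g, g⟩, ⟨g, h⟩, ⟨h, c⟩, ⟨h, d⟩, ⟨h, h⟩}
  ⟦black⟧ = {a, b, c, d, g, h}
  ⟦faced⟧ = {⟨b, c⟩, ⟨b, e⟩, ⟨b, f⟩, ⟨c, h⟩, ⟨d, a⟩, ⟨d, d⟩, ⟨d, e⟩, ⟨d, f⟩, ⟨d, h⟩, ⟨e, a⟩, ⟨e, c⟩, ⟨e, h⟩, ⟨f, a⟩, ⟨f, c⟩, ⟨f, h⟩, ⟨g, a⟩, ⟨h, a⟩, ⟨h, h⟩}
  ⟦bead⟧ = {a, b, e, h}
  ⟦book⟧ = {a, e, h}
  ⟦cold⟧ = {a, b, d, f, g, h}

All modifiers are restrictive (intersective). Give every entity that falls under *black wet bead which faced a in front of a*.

∅

⟦which faced a⟧ = {x : ⟨x, a⟩ ∈ ⟦faced⟧} = {d, e, f, g, h}
⟦in front of a⟧ = {x : ⟨x, a⟩ ∈ ⟦in front of⟧} = {a, d, e, g}
⟦bead⟧ = {a, b, e, h}
… ∩ ⟦which faced a⟧ = {a, b, e, h} ∩ {d, e, f, g, h} = {e, h}
… ∩ ⟦in front of a⟧ = {e, h} ∩ {a, d, e, g} = {e}
… ∩ ⟦black⟧ = {e} ∩ {a, b, c, d, g, h} = ∅
… ∩ ⟦wet⟧ = ∅ ∩ {b, d, f} = ∅
So ⟦black wet bead which faced a in front of a⟧ = ∅.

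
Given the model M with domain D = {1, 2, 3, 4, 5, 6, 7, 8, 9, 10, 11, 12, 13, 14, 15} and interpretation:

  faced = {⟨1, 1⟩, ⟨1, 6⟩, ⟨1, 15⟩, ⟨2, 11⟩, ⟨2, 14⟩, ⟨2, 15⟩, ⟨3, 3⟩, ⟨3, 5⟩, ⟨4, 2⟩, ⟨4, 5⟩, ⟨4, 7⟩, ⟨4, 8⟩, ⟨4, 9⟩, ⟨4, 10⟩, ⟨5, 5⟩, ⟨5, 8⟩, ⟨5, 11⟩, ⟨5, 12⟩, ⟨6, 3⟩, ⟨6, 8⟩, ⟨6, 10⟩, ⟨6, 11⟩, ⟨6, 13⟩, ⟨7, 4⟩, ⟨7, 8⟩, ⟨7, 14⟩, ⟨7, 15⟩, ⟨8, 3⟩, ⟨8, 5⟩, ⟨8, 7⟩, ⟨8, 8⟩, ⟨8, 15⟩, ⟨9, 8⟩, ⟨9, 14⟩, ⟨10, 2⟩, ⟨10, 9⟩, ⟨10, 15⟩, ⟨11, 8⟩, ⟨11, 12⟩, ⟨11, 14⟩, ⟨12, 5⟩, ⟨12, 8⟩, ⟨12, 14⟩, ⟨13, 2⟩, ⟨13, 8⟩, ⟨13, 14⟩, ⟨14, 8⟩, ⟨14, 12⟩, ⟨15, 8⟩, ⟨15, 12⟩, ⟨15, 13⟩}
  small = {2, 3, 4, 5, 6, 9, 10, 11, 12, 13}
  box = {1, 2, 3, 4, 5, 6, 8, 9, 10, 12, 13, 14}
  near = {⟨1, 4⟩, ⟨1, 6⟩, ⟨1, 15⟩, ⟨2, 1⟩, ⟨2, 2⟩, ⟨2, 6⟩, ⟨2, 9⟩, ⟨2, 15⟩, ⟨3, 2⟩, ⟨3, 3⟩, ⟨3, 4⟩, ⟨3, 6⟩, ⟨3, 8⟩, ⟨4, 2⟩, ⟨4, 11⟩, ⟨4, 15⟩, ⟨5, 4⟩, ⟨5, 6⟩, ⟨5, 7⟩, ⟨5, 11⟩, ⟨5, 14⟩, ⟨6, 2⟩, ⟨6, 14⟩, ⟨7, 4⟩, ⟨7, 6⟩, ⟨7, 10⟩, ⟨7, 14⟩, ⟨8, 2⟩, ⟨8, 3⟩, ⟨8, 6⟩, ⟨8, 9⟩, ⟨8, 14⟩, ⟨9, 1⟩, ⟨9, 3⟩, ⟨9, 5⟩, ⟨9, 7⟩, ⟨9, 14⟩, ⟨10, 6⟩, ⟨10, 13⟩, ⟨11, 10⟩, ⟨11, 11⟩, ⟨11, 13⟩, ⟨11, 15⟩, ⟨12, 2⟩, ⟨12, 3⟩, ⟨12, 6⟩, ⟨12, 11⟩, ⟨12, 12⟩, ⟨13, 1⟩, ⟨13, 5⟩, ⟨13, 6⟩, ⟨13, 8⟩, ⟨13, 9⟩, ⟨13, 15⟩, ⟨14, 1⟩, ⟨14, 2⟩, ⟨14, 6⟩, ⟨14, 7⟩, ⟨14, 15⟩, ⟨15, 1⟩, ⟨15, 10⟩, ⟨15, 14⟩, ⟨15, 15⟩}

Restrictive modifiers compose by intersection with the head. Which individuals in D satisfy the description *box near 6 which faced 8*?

⟦near 6⟧ = {x : ⟨x, 6⟩ ∈ ⟦near⟧} = {1, 2, 3, 5, 7, 8, 10, 12, 13, 14}
⟦which faced 8⟧ = {x : ⟨x, 8⟩ ∈ ⟦faced⟧} = {4, 5, 6, 7, 8, 9, 11, 12, 13, 14, 15}
⟦box⟧ = {1, 2, 3, 4, 5, 6, 8, 9, 10, 12, 13, 14}
… ∩ ⟦near 6⟧ = {1, 2, 3, 4, 5, 6, 8, 9, 10, 12, 13, 14} ∩ {1, 2, 3, 5, 7, 8, 10, 12, 13, 14} = {1, 2, 3, 5, 8, 10, 12, 13, 14}
… ∩ ⟦which faced 8⟧ = {1, 2, 3, 5, 8, 10, 12, 13, 14} ∩ {4, 5, 6, 7, 8, 9, 11, 12, 13, 14, 15} = {5, 8, 12, 13, 14}
So ⟦box near 6 which faced 8⟧ = {5, 8, 12, 13, 14}.

{5, 8, 12, 13, 14}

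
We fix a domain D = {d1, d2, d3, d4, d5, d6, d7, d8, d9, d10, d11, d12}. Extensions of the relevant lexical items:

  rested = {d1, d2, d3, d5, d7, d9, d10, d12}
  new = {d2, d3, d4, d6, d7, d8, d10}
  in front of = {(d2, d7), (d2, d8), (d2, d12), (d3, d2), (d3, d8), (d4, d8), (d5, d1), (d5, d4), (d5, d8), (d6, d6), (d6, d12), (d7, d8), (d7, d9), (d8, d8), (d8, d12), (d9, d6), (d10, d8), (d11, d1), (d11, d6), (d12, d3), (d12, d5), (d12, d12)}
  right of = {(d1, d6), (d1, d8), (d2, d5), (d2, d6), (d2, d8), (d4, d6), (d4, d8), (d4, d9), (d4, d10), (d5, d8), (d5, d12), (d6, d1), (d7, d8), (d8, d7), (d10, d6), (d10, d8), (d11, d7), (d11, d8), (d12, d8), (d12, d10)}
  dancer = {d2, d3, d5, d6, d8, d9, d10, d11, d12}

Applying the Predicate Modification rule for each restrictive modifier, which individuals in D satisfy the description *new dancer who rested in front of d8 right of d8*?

{d2, d10}

⟦who rested⟧ = ⟦rested⟧ = {d1, d2, d3, d5, d7, d9, d10, d12}
⟦in front of d8⟧ = {x : ⟨x, d8⟩ ∈ ⟦in front of⟧} = {d2, d3, d4, d5, d7, d8, d10}
⟦right of d8⟧ = {x : ⟨x, d8⟩ ∈ ⟦right of⟧} = {d1, d2, d4, d5, d7, d10, d11, d12}
⟦dancer⟧ = {d2, d3, d5, d6, d8, d9, d10, d11, d12}
… ∩ ⟦who rested⟧ = {d2, d3, d5, d6, d8, d9, d10, d11, d12} ∩ {d1, d2, d3, d5, d7, d9, d10, d12} = {d2, d3, d5, d9, d10, d12}
… ∩ ⟦in front of d8⟧ = {d2, d3, d5, d9, d10, d12} ∩ {d2, d3, d4, d5, d7, d8, d10} = {d2, d3, d5, d10}
… ∩ ⟦right of d8⟧ = {d2, d3, d5, d10} ∩ {d1, d2, d4, d5, d7, d10, d11, d12} = {d2, d5, d10}
… ∩ ⟦new⟧ = {d2, d5, d10} ∩ {d2, d3, d4, d6, d7, d8, d10} = {d2, d10}
So ⟦new dancer who rested in front of d8 right of d8⟧ = {d2, d10}.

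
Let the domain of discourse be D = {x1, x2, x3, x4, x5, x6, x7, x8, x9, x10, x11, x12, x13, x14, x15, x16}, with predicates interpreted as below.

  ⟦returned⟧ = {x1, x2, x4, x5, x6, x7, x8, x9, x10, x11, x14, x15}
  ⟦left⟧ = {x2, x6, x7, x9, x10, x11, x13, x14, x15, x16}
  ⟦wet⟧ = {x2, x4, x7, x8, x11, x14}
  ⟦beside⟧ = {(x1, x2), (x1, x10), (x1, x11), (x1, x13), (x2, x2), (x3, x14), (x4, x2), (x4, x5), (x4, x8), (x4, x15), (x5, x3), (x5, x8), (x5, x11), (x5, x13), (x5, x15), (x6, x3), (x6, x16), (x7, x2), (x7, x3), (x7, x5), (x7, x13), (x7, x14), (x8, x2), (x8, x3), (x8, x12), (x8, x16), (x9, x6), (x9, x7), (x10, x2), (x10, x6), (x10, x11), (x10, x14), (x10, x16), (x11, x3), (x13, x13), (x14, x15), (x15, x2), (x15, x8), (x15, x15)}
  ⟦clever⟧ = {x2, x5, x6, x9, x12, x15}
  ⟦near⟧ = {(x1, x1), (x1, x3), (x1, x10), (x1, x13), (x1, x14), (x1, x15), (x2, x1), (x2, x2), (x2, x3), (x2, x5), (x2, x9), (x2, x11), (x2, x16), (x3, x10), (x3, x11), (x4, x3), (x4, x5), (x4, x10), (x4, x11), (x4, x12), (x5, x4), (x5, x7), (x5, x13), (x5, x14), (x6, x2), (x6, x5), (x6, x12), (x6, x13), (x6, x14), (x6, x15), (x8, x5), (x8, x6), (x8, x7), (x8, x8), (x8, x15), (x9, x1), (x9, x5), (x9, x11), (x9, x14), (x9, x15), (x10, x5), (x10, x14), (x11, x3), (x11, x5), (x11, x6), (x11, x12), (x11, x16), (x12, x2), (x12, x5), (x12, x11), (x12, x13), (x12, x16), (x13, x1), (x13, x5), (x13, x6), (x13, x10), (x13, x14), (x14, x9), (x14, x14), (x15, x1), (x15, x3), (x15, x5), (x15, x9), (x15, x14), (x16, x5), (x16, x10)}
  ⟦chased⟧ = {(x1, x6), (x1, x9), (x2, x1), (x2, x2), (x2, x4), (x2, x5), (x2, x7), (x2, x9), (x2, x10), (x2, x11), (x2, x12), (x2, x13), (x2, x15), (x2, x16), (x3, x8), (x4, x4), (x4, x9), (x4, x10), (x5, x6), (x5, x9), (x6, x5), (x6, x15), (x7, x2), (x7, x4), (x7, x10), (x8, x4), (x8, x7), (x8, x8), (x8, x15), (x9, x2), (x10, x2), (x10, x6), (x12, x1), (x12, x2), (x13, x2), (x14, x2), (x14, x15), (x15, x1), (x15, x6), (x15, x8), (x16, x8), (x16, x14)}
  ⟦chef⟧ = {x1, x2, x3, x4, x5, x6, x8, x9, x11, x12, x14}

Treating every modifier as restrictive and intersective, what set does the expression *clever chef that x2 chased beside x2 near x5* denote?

⟦that x2 chased⟧ = {x : ⟨x2, x⟩ ∈ ⟦chased⟧} = {x1, x2, x4, x5, x7, x9, x10, x11, x12, x13, x15, x16}
⟦beside x2⟧ = {x : ⟨x, x2⟩ ∈ ⟦beside⟧} = {x1, x2, x4, x7, x8, x10, x15}
⟦near x5⟧ = {x : ⟨x, x5⟩ ∈ ⟦near⟧} = {x2, x4, x6, x8, x9, x10, x11, x12, x13, x15, x16}
⟦chef⟧ = {x1, x2, x3, x4, x5, x6, x8, x9, x11, x12, x14}
… ∩ ⟦that x2 chased⟧ = {x1, x2, x3, x4, x5, x6, x8, x9, x11, x12, x14} ∩ {x1, x2, x4, x5, x7, x9, x10, x11, x12, x13, x15, x16} = {x1, x2, x4, x5, x9, x11, x12}
… ∩ ⟦beside x2⟧ = {x1, x2, x4, x5, x9, x11, x12} ∩ {x1, x2, x4, x7, x8, x10, x15} = {x1, x2, x4}
… ∩ ⟦near x5⟧ = {x1, x2, x4} ∩ {x2, x4, x6, x8, x9, x10, x11, x12, x13, x15, x16} = {x2, x4}
… ∩ ⟦clever⟧ = {x2, x4} ∩ {x2, x5, x6, x9, x12, x15} = {x2}
So ⟦clever chef that x2 chased beside x2 near x5⟧ = {x2}.

{x2}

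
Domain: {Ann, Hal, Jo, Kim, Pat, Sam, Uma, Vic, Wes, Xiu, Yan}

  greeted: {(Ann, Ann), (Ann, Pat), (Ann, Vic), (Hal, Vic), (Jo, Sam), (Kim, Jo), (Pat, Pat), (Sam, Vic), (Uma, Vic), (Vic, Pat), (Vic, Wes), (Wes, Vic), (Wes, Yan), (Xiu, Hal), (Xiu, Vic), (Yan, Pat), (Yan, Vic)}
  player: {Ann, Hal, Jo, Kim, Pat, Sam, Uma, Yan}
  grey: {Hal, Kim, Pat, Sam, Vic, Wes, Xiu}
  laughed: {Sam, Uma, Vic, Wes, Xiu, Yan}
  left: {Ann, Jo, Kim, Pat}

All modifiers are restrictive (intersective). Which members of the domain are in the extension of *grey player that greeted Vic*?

⟦that greeted Vic⟧ = {x : ⟨x, Vic⟩ ∈ ⟦greeted⟧} = {Ann, Hal, Sam, Uma, Wes, Xiu, Yan}
⟦player⟧ = {Ann, Hal, Jo, Kim, Pat, Sam, Uma, Yan}
… ∩ ⟦that greeted Vic⟧ = {Ann, Hal, Jo, Kim, Pat, Sam, Uma, Yan} ∩ {Ann, Hal, Sam, Uma, Wes, Xiu, Yan} = {Ann, Hal, Sam, Uma, Yan}
… ∩ ⟦grey⟧ = {Ann, Hal, Sam, Uma, Yan} ∩ {Hal, Kim, Pat, Sam, Vic, Wes, Xiu} = {Hal, Sam}
So ⟦grey player that greeted Vic⟧ = {Hal, Sam}.

{Hal, Sam}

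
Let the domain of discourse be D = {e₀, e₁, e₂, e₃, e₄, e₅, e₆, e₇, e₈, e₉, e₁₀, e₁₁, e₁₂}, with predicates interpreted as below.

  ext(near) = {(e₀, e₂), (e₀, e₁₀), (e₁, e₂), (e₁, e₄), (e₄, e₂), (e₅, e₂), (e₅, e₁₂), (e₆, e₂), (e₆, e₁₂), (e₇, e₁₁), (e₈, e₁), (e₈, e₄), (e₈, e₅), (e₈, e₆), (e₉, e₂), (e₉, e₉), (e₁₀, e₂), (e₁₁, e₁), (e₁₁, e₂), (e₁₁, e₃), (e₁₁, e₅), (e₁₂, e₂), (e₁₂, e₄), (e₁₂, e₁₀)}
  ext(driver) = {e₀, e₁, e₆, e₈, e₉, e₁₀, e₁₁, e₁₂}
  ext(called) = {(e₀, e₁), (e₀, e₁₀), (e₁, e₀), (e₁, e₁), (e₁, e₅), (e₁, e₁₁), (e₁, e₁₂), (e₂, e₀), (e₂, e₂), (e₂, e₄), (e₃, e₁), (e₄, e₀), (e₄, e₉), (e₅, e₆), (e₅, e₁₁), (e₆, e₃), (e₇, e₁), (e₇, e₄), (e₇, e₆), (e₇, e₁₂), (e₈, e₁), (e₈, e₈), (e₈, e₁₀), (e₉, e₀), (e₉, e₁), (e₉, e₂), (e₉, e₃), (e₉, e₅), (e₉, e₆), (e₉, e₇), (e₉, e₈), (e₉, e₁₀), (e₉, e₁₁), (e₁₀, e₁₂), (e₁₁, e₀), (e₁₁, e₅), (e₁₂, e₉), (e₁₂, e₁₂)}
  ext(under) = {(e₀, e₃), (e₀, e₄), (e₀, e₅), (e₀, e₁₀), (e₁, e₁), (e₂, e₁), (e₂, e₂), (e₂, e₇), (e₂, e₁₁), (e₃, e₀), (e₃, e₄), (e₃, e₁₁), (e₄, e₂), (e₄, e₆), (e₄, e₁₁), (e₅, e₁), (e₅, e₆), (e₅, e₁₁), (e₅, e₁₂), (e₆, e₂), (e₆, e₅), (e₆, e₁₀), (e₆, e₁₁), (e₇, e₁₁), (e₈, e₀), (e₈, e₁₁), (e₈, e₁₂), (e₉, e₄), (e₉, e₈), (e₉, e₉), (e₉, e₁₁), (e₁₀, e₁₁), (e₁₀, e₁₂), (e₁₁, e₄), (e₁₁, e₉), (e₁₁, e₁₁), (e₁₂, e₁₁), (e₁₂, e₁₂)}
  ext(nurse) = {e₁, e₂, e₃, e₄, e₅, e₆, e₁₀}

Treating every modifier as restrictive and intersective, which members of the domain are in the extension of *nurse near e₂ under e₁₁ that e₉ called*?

⟦near e₂⟧ = {x : ⟨x, e₂⟩ ∈ ⟦near⟧} = {e₀, e₁, e₄, e₅, e₆, e₉, e₁₀, e₁₁, e₁₂}
⟦under e₁₁⟧ = {x : ⟨x, e₁₁⟩ ∈ ⟦under⟧} = {e₂, e₃, e₄, e₅, e₆, e₇, e₈, e₉, e₁₀, e₁₁, e₁₂}
⟦that e₉ called⟧ = {x : ⟨e₉, x⟩ ∈ ⟦called⟧} = {e₀, e₁, e₂, e₃, e₅, e₆, e₇, e₈, e₁₀, e₁₁}
⟦nurse⟧ = {e₁, e₂, e₃, e₄, e₅, e₆, e₁₀}
… ∩ ⟦near e₂⟧ = {e₁, e₂, e₃, e₄, e₅, e₆, e₁₀} ∩ {e₀, e₁, e₄, e₅, e₆, e₉, e₁₀, e₁₁, e₁₂} = {e₁, e₄, e₅, e₆, e₁₀}
… ∩ ⟦under e₁₁⟧ = {e₁, e₄, e₅, e₆, e₁₀} ∩ {e₂, e₃, e₄, e₅, e₆, e₇, e₈, e₉, e₁₀, e₁₁, e₁₂} = {e₄, e₅, e₆, e₁₀}
… ∩ ⟦that e₉ called⟧ = {e₄, e₅, e₆, e₁₀} ∩ {e₀, e₁, e₂, e₃, e₅, e₆, e₇, e₈, e₁₀, e₁₁} = {e₅, e₆, e₁₀}
So ⟦nurse near e₂ under e₁₁ that e₉ called⟧ = {e₅, e₆, e₁₀}.

{e₅, e₆, e₁₀}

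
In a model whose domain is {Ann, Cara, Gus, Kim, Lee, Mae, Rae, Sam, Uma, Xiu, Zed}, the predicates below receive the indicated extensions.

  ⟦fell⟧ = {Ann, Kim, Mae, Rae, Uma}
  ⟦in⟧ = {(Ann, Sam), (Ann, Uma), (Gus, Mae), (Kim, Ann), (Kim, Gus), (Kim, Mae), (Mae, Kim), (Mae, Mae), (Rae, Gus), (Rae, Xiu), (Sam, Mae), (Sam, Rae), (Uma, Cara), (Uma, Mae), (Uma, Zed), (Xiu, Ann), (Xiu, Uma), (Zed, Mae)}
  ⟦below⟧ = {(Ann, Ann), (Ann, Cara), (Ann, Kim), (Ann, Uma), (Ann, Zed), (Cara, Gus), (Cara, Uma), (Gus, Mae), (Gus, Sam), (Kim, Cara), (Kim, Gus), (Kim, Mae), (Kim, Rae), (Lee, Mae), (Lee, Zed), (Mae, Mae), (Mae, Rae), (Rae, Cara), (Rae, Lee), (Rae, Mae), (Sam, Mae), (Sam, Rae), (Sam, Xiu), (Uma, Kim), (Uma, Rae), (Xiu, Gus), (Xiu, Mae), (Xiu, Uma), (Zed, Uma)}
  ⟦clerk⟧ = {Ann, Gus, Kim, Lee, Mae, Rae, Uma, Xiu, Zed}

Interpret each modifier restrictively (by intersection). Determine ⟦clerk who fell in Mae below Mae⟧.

{Kim, Mae}

⟦who fell⟧ = ⟦fell⟧ = {Ann, Kim, Mae, Rae, Uma}
⟦in Mae⟧ = {x : ⟨x, Mae⟩ ∈ ⟦in⟧} = {Gus, Kim, Mae, Sam, Uma, Zed}
⟦below Mae⟧ = {x : ⟨x, Mae⟩ ∈ ⟦below⟧} = {Gus, Kim, Lee, Mae, Rae, Sam, Xiu}
⟦clerk⟧ = {Ann, Gus, Kim, Lee, Mae, Rae, Uma, Xiu, Zed}
… ∩ ⟦who fell⟧ = {Ann, Gus, Kim, Lee, Mae, Rae, Uma, Xiu, Zed} ∩ {Ann, Kim, Mae, Rae, Uma} = {Ann, Kim, Mae, Rae, Uma}
… ∩ ⟦in Mae⟧ = {Ann, Kim, Mae, Rae, Uma} ∩ {Gus, Kim, Mae, Sam, Uma, Zed} = {Kim, Mae, Uma}
… ∩ ⟦below Mae⟧ = {Kim, Mae, Uma} ∩ {Gus, Kim, Lee, Mae, Rae, Sam, Xiu} = {Kim, Mae}
So ⟦clerk who fell in Mae below Mae⟧ = {Kim, Mae}.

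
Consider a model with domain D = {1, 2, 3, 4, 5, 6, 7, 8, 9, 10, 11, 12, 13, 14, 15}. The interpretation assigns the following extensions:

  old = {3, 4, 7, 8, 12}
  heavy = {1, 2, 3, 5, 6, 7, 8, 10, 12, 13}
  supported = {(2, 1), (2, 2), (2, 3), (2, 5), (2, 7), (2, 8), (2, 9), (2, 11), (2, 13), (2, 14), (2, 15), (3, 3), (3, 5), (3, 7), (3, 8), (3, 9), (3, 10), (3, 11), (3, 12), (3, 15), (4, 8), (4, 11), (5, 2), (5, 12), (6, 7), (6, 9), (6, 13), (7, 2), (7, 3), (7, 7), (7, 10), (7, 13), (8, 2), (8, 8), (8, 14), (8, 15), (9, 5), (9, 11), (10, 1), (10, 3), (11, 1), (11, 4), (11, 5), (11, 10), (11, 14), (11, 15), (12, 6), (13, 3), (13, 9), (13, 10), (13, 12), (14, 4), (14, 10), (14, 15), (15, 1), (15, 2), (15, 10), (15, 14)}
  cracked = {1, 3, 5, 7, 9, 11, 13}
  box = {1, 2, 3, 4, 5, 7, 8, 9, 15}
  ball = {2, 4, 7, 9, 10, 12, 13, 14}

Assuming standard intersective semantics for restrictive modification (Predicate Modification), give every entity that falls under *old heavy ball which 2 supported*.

{7}

⟦which 2 supported⟧ = {x : ⟨2, x⟩ ∈ ⟦supported⟧} = {1, 2, 3, 5, 7, 8, 9, 11, 13, 14, 15}
⟦ball⟧ = {2, 4, 7, 9, 10, 12, 13, 14}
… ∩ ⟦which 2 supported⟧ = {2, 4, 7, 9, 10, 12, 13, 14} ∩ {1, 2, 3, 5, 7, 8, 9, 11, 13, 14, 15} = {2, 7, 9, 13, 14}
… ∩ ⟦old⟧ = {2, 7, 9, 13, 14} ∩ {3, 4, 7, 8, 12} = {7}
… ∩ ⟦heavy⟧ = {7} ∩ {1, 2, 3, 5, 6, 7, 8, 10, 12, 13} = {7}
So ⟦old heavy ball which 2 supported⟧ = {7}.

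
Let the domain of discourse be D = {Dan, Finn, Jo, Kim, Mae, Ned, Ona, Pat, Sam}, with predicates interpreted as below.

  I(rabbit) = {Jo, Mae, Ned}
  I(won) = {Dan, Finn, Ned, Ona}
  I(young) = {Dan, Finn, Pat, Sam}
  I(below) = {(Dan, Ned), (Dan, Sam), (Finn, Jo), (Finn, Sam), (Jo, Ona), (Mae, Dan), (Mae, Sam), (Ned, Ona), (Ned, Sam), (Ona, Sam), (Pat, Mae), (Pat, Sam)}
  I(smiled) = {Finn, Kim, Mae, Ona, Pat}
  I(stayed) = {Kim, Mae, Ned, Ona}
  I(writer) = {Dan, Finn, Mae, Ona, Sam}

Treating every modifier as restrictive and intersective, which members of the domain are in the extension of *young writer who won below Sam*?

{Dan, Finn}

⟦who won⟧ = ⟦won⟧ = {Dan, Finn, Ned, Ona}
⟦below Sam⟧ = {x : ⟨x, Sam⟩ ∈ ⟦below⟧} = {Dan, Finn, Mae, Ned, Ona, Pat}
⟦writer⟧ = {Dan, Finn, Mae, Ona, Sam}
… ∩ ⟦who won⟧ = {Dan, Finn, Mae, Ona, Sam} ∩ {Dan, Finn, Ned, Ona} = {Dan, Finn, Ona}
… ∩ ⟦below Sam⟧ = {Dan, Finn, Ona} ∩ {Dan, Finn, Mae, Ned, Ona, Pat} = {Dan, Finn, Ona}
… ∩ ⟦young⟧ = {Dan, Finn, Ona} ∩ {Dan, Finn, Pat, Sam} = {Dan, Finn}
So ⟦young writer who won below Sam⟧ = {Dan, Finn}.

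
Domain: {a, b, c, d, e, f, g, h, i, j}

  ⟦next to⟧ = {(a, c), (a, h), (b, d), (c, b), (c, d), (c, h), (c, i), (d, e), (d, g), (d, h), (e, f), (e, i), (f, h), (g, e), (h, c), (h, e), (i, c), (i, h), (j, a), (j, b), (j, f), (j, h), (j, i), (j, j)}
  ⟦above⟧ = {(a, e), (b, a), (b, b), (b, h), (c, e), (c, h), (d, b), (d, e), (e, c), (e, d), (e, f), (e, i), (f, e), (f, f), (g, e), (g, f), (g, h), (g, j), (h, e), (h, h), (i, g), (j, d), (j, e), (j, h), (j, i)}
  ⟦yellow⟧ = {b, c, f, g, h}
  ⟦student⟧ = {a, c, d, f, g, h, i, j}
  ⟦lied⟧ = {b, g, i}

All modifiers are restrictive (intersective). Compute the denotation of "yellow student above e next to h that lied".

∅

⟦above e⟧ = {x : ⟨x, e⟩ ∈ ⟦above⟧} = {a, c, d, f, g, h, j}
⟦next to h⟧ = {x : ⟨x, h⟩ ∈ ⟦next to⟧} = {a, c, d, f, i, j}
⟦that lied⟧ = ⟦lied⟧ = {b, g, i}
⟦student⟧ = {a, c, d, f, g, h, i, j}
… ∩ ⟦above e⟧ = {a, c, d, f, g, h, i, j} ∩ {a, c, d, f, g, h, j} = {a, c, d, f, g, h, j}
… ∩ ⟦next to h⟧ = {a, c, d, f, g, h, j} ∩ {a, c, d, f, i, j} = {a, c, d, f, j}
… ∩ ⟦that lied⟧ = {a, c, d, f, j} ∩ {b, g, i} = ∅
… ∩ ⟦yellow⟧ = ∅ ∩ {b, c, f, g, h} = ∅
So ⟦yellow student above e next to h that lied⟧ = ∅.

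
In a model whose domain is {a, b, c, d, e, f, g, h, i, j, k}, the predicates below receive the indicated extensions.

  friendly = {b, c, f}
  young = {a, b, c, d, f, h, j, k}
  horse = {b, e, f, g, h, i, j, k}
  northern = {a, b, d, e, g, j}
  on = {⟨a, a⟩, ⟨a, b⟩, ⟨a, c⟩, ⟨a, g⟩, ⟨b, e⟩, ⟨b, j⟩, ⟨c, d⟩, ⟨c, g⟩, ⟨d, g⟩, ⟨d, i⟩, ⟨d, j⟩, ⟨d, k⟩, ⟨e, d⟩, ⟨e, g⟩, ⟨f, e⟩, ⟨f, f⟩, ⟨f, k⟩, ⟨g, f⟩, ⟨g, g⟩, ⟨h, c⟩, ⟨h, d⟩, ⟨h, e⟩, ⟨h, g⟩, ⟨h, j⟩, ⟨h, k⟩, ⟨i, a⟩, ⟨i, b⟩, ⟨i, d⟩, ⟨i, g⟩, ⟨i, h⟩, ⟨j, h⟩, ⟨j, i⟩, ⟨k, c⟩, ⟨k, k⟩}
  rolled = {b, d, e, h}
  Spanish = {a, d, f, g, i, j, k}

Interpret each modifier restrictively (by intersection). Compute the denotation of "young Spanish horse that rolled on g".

{}

⟦that rolled⟧ = ⟦rolled⟧ = {b, d, e, h}
⟦on g⟧ = {x : ⟨x, g⟩ ∈ ⟦on⟧} = {a, c, d, e, g, h, i}
⟦horse⟧ = {b, e, f, g, h, i, j, k}
… ∩ ⟦that rolled⟧ = {b, e, f, g, h, i, j, k} ∩ {b, d, e, h} = {b, e, h}
… ∩ ⟦on g⟧ = {b, e, h} ∩ {a, c, d, e, g, h, i} = {e, h}
… ∩ ⟦young⟧ = {e, h} ∩ {a, b, c, d, f, h, j, k} = {h}
… ∩ ⟦Spanish⟧ = {h} ∩ {a, d, f, g, i, j, k} = ∅
So ⟦young Spanish horse that rolled on g⟧ = {}.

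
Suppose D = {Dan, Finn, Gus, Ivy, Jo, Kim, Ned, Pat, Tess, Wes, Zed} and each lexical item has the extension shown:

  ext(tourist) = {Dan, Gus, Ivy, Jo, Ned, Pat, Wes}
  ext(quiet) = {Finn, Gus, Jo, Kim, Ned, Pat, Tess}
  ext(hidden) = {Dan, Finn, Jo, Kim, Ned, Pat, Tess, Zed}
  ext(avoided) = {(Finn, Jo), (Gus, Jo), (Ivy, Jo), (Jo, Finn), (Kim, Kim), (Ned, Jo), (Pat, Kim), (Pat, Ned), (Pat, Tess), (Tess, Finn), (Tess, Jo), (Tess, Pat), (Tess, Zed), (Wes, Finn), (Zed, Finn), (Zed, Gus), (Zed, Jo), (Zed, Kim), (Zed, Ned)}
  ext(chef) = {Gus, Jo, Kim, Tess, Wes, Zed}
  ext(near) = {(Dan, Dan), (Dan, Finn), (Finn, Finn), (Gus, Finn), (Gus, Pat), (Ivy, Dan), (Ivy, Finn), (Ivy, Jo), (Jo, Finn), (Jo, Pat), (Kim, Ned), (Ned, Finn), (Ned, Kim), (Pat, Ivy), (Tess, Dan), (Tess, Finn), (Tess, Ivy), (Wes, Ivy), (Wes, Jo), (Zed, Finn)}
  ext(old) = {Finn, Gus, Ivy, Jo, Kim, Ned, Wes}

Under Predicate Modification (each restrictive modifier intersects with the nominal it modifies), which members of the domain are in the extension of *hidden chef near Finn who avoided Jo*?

⟦near Finn⟧ = {x : ⟨x, Finn⟩ ∈ ⟦near⟧} = {Dan, Finn, Gus, Ivy, Jo, Ned, Tess, Zed}
⟦who avoided Jo⟧ = {x : ⟨x, Jo⟩ ∈ ⟦avoided⟧} = {Finn, Gus, Ivy, Ned, Tess, Zed}
⟦chef⟧ = {Gus, Jo, Kim, Tess, Wes, Zed}
… ∩ ⟦near Finn⟧ = {Gus, Jo, Kim, Tess, Wes, Zed} ∩ {Dan, Finn, Gus, Ivy, Jo, Ned, Tess, Zed} = {Gus, Jo, Tess, Zed}
… ∩ ⟦who avoided Jo⟧ = {Gus, Jo, Tess, Zed} ∩ {Finn, Gus, Ivy, Ned, Tess, Zed} = {Gus, Tess, Zed}
… ∩ ⟦hidden⟧ = {Gus, Tess, Zed} ∩ {Dan, Finn, Jo, Kim, Ned, Pat, Tess, Zed} = {Tess, Zed}
So ⟦hidden chef near Finn who avoided Jo⟧ = {Tess, Zed}.

{Tess, Zed}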